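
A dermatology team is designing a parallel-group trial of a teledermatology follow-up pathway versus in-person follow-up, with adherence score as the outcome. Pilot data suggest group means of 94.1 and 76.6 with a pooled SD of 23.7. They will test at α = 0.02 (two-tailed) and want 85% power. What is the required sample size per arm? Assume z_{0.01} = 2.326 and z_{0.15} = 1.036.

Cohen's d = |M₁ − M₂| / SD_pooled = |94.1 − 76.6| / 23.7 = 17.5 / 23.7 = 0.738.
For two independent groups with equal n: n = 2·((z_{α/2} + z_β) / d)².
z_{α/2} + z_β = 2.326 + 1.036 = 3.362.
n = 2 × (3.362 / 0.738)² = 2 × 4.556² = 2 × 20.75 = 41.5.
Round up to the next whole participant.

n = 42 per group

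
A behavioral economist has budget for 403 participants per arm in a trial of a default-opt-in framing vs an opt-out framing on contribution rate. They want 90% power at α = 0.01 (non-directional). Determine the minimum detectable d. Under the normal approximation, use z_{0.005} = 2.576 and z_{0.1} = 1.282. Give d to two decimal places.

For two independent groups of n = 403 each: d_min = (z_{α/2} + z_β)·√(2/n).
z-sum = 2.576 + 1.282 = 3.858.
d_min = 3.858 × √(2/403) = 3.858 × 0.0704 = 0.272.

d_min ≈ 0.27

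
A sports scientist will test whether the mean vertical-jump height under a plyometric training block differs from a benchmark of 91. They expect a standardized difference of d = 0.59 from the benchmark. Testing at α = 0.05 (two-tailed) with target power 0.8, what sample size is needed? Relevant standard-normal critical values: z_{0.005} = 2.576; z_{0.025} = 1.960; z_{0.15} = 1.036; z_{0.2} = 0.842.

For a one-sample test: n = ((z_{α/2} + z_β) / d)².
z_{α/2} + z_β = 1.960 + 0.842 = 2.802.
n = (2.802 / 0.59)² = 4.749² = 22.55.
Round up.

n = 23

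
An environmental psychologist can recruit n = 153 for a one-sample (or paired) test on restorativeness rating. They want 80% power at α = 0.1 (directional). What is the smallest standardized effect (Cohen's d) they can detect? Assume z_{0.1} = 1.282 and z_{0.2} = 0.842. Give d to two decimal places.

d_min ≈ 0.17

For a single sample (or paired design) of n = 153: d_min = (z_{α} + z_β)/√n.
z-sum = 1.282 + 0.842 = 2.124.
d_min = 2.124 / √153 = 2.124 / 12.369 = 0.172.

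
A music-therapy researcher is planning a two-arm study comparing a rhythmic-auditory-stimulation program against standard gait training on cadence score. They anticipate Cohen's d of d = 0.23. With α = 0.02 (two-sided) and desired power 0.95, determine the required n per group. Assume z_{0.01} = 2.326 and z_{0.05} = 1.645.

For two independent groups with equal n: n = 2·((z_{α/2} + z_β) / d)².
z_{α/2} + z_β = 2.326 + 1.645 = 3.971.
n = 2 × (3.971 / 0.23)² = 2 × 17.265² = 2 × 298.09 = 596.2.
Round up to the next whole participant.

n = 597 per group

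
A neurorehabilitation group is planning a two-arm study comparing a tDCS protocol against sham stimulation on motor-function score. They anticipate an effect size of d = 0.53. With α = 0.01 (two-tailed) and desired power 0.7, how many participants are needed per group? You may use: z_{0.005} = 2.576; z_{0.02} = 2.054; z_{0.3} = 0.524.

For two independent groups with equal n: n = 2·((z_{α/2} + z_β) / d)².
z_{α/2} + z_β = 2.576 + 0.524 = 3.100.
n = 2 × (3.100 / 0.53)² = 2 × 5.849² = 2 × 34.21 = 68.4.
Round up to the next whole participant.

n = 69 per group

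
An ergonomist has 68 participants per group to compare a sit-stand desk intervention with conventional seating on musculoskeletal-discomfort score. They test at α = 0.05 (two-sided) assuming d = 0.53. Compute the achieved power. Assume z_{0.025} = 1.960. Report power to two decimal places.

For two equal groups, power = Φ(d·√(n/2) − z_{α/2}).
d·√(n/2) = 0.53 × √(68/2) = 0.53 × 5.831 = 3.090.
z_β = 3.090 − 1.960 = 1.130.
Power = Φ(1.130) = 0.871.

power ≈ 0.87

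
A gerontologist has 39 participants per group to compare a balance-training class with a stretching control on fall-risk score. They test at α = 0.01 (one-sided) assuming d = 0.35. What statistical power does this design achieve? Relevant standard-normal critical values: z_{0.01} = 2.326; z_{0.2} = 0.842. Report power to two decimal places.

power ≈ 0.22

For two equal groups, power = Φ(d·√(n/2) − z_{α}).
d·√(n/2) = 0.35 × √(39/2) = 0.35 × 4.416 = 1.546.
z_β = 1.546 − 2.326 = -0.780.
Power = Φ(-0.780) = 0.218.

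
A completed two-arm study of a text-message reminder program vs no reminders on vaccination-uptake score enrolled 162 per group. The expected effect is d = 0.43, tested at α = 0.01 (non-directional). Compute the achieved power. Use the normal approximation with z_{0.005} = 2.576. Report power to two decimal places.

power ≈ 0.90

For two equal groups, power = Φ(d·√(n/2) − z_{α/2}).
d·√(n/2) = 0.43 × √(162/2) = 0.43 × 9.000 = 3.870.
z_β = 3.870 − 2.576 = 1.294.
Power = Φ(1.294) = 0.902.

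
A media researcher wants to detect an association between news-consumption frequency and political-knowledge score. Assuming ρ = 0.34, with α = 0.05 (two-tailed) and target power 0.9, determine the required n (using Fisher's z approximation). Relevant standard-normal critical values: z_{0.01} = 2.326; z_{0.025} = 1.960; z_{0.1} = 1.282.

n = 87

Fisher's z: C = ½·ln((1+r)/(1−r)) = ½·ln(2.0303) = 0.3541.
n = ((z_{α/2} + z_β)/C)² + 3.
(1.960 + 1.282) / 0.3541 = 3.242 / 0.3541 = 9.156.
n = 9.156² + 3 = 83.83 + 3 = 86.8.
Round up.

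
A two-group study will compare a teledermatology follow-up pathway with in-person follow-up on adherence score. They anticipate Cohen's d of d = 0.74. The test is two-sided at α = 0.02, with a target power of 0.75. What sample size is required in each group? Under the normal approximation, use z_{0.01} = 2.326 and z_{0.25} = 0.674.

For two independent groups with equal n: n = 2·((z_{α/2} + z_β) / d)².
z_{α/2} + z_β = 2.326 + 0.674 = 3.000.
n = 2 × (3.000 / 0.74)² = 2 × 4.054² = 2 × 16.44 = 32.9.
Round up to the next whole participant.

n = 33 per group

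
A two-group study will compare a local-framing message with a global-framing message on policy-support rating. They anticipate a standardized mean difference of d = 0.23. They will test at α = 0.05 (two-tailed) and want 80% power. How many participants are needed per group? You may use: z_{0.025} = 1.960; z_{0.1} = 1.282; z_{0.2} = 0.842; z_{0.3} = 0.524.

For two independent groups with equal n: n = 2·((z_{α/2} + z_β) / d)².
z_{α/2} + z_β = 1.960 + 0.842 = 2.802.
n = 2 × (2.802 / 0.23)² = 2 × 12.183² = 2 × 148.42 = 296.8.
Round up to the next whole participant.

n = 297 per group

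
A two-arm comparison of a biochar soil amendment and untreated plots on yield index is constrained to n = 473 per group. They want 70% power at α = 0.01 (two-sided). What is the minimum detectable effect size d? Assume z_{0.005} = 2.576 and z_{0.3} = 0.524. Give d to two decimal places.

For two independent groups of n = 473 each: d_min = (z_{α/2} + z_β)·√(2/n).
z-sum = 2.576 + 0.524 = 3.100.
d_min = 3.100 × √(2/473) = 3.100 × 0.0650 = 0.202.

d_min ≈ 0.20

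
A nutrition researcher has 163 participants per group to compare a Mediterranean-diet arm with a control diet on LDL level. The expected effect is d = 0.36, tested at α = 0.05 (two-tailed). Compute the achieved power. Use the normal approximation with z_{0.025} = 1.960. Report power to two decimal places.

power ≈ 0.90

For two equal groups, power = Φ(d·√(n/2) − z_{α/2}).
d·√(n/2) = 0.36 × √(163/2) = 0.36 × 9.028 = 3.250.
z_β = 3.250 − 1.960 = 1.290.
Power = Φ(1.290) = 0.901.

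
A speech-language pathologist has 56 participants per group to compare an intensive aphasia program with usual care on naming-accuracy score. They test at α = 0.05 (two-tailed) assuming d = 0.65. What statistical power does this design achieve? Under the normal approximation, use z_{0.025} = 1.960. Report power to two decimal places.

power ≈ 0.93

For two equal groups, power = Φ(d·√(n/2) − z_{α/2}).
d·√(n/2) = 0.65 × √(56/2) = 0.65 × 5.292 = 3.439.
z_β = 3.439 − 1.960 = 1.479.
Power = Φ(1.479) = 0.930.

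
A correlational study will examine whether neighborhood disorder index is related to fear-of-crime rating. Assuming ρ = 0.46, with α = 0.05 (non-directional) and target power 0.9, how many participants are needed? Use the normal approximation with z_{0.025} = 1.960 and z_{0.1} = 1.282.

Fisher's z: C = ½·ln((1+r)/(1−r)) = ½·ln(2.7037) = 0.4973.
n = ((z_{α/2} + z_β)/C)² + 3.
(1.960 + 1.282) / 0.4973 = 3.242 / 0.4973 = 6.519.
n = 6.519² + 3 = 42.50 + 3 = 45.5.
Round up.

n = 46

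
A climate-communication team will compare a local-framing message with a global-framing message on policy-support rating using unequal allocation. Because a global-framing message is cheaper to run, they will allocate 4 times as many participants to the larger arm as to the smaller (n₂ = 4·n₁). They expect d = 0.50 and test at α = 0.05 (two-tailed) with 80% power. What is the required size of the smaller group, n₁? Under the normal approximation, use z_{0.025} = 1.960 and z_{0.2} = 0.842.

n₁ = 40

With allocation ratio k = n₂/n₁ = 4, Var(x̄₁−x̄₂) = σ²(1/n₁ + 1/(k·n₁)) = σ²·(k+1)/(k·n₁).
So n₁ = (1 + 1/k)·((z_{α/2} + z_β)/d)² = 1.250 × (2.802/0.50)².
n₁ = 1.250 × 31.40 = 39.3.
Round up: n₁ = 40, giving n₂ = 4 × 40 = 160.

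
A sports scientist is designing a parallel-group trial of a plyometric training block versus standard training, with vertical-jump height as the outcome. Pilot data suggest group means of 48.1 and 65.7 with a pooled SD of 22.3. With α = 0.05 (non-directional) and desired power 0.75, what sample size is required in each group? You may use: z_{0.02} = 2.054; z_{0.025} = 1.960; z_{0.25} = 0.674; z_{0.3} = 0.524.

n = 23 per group

Cohen's d = |M₁ − M₂| / SD_pooled = |48.1 − 65.7| / 22.3 = 17.6 / 22.3 = 0.789.
For two independent groups with equal n: n = 2·((z_{α/2} + z_β) / d)².
z_{α/2} + z_β = 1.960 + 0.674 = 2.634.
n = 2 × (2.634 / 0.789)² = 2 × 3.338² = 2 × 11.14 = 22.3.
Round up to the next whole participant.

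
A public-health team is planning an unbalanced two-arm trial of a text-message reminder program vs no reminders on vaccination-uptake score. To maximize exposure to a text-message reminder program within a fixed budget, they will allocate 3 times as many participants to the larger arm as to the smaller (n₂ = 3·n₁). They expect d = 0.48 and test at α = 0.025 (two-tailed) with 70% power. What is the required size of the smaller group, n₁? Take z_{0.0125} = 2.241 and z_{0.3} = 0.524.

With allocation ratio k = n₂/n₁ = 3, Var(x̄₁−x̄₂) = σ²(1/n₁ + 1/(k·n₁)) = σ²·(k+1)/(k·n₁).
So n₁ = (1 + 1/k)·((z_{α/2} + z_β)/d)² = 1.333 × (2.765/0.48)².
n₁ = 1.333 × 33.18 = 44.2.
Round up: n₁ = 45, giving n₂ = 3 × 45 = 135.

n₁ = 45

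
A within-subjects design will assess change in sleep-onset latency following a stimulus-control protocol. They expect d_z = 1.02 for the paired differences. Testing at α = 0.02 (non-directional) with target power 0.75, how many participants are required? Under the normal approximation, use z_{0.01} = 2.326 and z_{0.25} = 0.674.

n = 9 pairs

For a paired (one-sample on differences) test: n = ((z_{α/2} + z_β) / d)².
z_{α/2} + z_β = 2.326 + 0.674 = 3.000.
n = (3.000 / 1.02)² = 2.941² = 8.65.
Round up.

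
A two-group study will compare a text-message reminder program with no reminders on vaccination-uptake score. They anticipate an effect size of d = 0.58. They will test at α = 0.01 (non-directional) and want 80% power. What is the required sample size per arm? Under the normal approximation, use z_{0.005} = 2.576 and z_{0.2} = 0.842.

n = 70 per group

For two independent groups with equal n: n = 2·((z_{α/2} + z_β) / d)².
z_{α/2} + z_β = 2.576 + 0.842 = 3.418.
n = 2 × (3.418 / 0.58)² = 2 × 5.893² = 2 × 34.73 = 69.5.
Round up to the next whole participant.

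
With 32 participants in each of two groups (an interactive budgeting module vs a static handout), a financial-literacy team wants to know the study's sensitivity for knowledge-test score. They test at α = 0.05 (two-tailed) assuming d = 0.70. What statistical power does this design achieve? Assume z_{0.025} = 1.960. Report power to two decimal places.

power ≈ 0.80

For two equal groups, power = Φ(d·√(n/2) − z_{α/2}).
d·√(n/2) = 0.70 × √(32/2) = 0.70 × 4.000 = 2.800.
z_β = 2.800 − 1.960 = 0.840.
Power = Φ(0.840) = 0.800.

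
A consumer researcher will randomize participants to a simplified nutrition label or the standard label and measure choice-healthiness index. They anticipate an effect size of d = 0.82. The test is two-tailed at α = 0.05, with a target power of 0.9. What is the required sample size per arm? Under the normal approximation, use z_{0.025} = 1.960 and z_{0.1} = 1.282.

For two independent groups with equal n: n = 2·((z_{α/2} + z_β) / d)².
z_{α/2} + z_β = 1.960 + 1.282 = 3.242.
n = 2 × (3.242 / 0.82)² = 2 × 3.954² = 2 × 15.63 = 31.3.
Round up to the next whole participant.

n = 32 per group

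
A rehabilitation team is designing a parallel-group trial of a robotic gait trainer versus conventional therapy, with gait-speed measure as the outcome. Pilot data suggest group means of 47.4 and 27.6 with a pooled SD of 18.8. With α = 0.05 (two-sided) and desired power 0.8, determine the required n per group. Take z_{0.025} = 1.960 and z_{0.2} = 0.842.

Cohen's d = |M₁ − M₂| / SD_pooled = |47.4 − 27.6| / 18.8 = 19.8 / 18.8 = 1.053.
For two independent groups with equal n: n = 2·((z_{α/2} + z_β) / d)².
z_{α/2} + z_β = 1.960 + 0.842 = 2.802.
n = 2 × (2.802 / 1.053)² = 2 × 2.661² = 2 × 7.08 = 14.2.
Round up to the next whole participant.

n = 15 per group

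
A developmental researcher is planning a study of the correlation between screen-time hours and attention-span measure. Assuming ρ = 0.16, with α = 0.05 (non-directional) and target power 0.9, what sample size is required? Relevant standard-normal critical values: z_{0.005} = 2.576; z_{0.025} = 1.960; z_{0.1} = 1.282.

n = 407

Fisher's z: C = ½·ln((1+r)/(1−r)) = ½·ln(1.3810) = 0.1614.
n = ((z_{α/2} + z_β)/C)² + 3.
(1.960 + 1.282) / 0.1614 = 3.242 / 0.1614 = 20.087.
n = 20.087² + 3 = 403.48 + 3 = 406.5.
Round up.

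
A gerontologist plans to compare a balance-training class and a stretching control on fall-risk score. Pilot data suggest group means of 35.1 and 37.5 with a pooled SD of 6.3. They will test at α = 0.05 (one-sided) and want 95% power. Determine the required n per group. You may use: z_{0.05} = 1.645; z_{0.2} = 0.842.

Cohen's d = |M₁ − M₂| / SD_pooled = |35.1 − 37.5| / 6.3 = 2.4 / 6.3 = 0.381.
For two independent groups with equal n: n = 2·((z_{α} + z_β) / d)².
z_{α} + z_β = 1.645 + 1.645 = 3.290.
n = 2 × (3.290 / 0.381)² = 2 × 8.635² = 2 × 74.57 = 149.1.
Round up to the next whole participant.

n = 150 per group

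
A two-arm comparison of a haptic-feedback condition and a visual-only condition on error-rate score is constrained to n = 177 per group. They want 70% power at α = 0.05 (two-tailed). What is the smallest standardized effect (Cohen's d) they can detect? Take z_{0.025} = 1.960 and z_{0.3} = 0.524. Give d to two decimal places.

For two independent groups of n = 177 each: d_min = (z_{α/2} + z_β)·√(2/n).
z-sum = 1.960 + 0.524 = 2.484.
d_min = 2.484 × √(2/177) = 2.484 × 0.1063 = 0.264.

d_min ≈ 0.26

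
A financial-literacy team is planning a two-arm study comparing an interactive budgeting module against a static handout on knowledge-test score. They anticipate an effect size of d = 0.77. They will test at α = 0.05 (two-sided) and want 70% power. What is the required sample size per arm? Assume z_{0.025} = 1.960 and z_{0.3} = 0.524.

For two independent groups with equal n: n = 2·((z_{α/2} + z_β) / d)².
z_{α/2} + z_β = 1.960 + 0.524 = 2.484.
n = 2 × (2.484 / 0.77)² = 2 × 3.226² = 2 × 10.41 = 20.8.
Round up to the next whole participant.

n = 21 per group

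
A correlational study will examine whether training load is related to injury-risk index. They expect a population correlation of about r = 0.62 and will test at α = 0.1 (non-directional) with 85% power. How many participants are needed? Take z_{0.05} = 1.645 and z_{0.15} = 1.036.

Fisher's z: C = ½·ln((1+r)/(1−r)) = ½·ln(4.2632) = 0.7250.
n = ((z_{α/2} + z_β)/C)² + 3.
(1.645 + 1.036) / 0.7250 = 2.681 / 0.7250 = 3.698.
n = 3.698² + 3 = 13.67 + 3 = 16.7.
Round up.

n = 17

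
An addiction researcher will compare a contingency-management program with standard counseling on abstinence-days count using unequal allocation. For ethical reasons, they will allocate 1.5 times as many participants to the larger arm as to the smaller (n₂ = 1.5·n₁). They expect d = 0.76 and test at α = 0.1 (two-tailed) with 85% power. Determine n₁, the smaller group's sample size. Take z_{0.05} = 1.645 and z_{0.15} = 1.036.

With allocation ratio k = n₂/n₁ = 1.5, Var(x̄₁−x̄₂) = σ²(1/n₁ + 1/(k·n₁)) = σ²·(k+1)/(k·n₁).
So n₁ = (1 + 1/k)·((z_{α/2} + z_β)/d)² = 1.667 × (2.681/0.76)².
n₁ = 1.667 × 12.44 = 20.7.
Round up: n₁ = 21, giving n₂ = ⌈1.5 × 21⌉ = ⌈31.5⌉ = 32.

n₁ = 21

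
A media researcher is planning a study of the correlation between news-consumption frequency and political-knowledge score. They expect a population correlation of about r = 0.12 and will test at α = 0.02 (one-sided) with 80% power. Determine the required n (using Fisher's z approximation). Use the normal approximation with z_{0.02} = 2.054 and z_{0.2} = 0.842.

Fisher's z: C = ½·ln((1+r)/(1−r)) = ½·ln(1.2727) = 0.1206.
n = ((z_{α} + z_β)/C)² + 3.
(2.054 + 0.842) / 0.1206 = 2.896 / 0.1206 = 24.013.
n = 24.013² + 3 = 576.64 + 3 = 579.6.
Round up.

n = 580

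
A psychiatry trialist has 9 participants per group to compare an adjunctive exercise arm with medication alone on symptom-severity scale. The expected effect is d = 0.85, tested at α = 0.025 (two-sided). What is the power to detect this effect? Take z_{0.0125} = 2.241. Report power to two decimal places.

For two equal groups, power = Φ(d·√(n/2) − z_{α/2}).
d·√(n/2) = 0.85 × √(9/2) = 0.85 × 2.121 = 1.803.
z_β = 1.803 − 2.241 = -0.438.
Power = Φ(-0.438) = 0.331.

power ≈ 0.33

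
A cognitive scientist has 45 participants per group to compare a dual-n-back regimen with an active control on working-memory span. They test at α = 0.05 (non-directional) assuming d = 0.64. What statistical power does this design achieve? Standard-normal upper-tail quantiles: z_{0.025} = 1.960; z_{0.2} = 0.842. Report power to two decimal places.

power ≈ 0.86

For two equal groups, power = Φ(d·√(n/2) − z_{α/2}).
d·√(n/2) = 0.64 × √(45/2) = 0.64 × 4.743 = 3.036.
z_β = 3.036 − 1.960 = 1.076.
Power = Φ(1.076) = 0.859.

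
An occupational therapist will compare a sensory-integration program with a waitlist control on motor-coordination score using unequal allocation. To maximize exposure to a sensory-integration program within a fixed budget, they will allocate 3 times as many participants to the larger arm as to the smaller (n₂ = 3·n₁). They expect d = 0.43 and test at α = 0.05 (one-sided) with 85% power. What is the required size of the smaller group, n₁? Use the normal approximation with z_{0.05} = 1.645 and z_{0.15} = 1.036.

With allocation ratio k = n₂/n₁ = 3, Var(x̄₁−x̄₂) = σ²(1/n₁ + 1/(k·n₁)) = σ²·(k+1)/(k·n₁).
So n₁ = (1 + 1/k)·((z_{α} + z_β)/d)² = 1.333 × (2.681/0.43)².
n₁ = 1.333 × 38.87 = 51.8.
Round up: n₁ = 52, giving n₂ = 3 × 52 = 156.

n₁ = 52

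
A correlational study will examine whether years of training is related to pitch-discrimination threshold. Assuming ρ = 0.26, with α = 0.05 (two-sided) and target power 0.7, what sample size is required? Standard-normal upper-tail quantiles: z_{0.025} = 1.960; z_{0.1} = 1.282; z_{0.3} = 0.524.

n = 91

Fisher's z: C = ½·ln((1+r)/(1−r)) = ½·ln(1.7027) = 0.2661.
n = ((z_{α/2} + z_β)/C)² + 3.
(1.960 + 0.524) / 0.2661 = 2.484 / 0.2661 = 9.335.
n = 9.335² + 3 = 87.14 + 3 = 90.1.
Round up.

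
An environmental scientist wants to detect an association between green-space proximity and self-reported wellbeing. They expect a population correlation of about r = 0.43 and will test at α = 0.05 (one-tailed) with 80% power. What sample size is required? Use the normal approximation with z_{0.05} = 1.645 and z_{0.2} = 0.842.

Fisher's z: C = ½·ln((1+r)/(1−r)) = ½·ln(2.5088) = 0.4599.
n = ((z_{α} + z_β)/C)² + 3.
(1.645 + 0.842) / 0.4599 = 2.487 / 0.4599 = 5.408.
n = 5.408² + 3 = 29.24 + 3 = 32.2.
Round up.

n = 33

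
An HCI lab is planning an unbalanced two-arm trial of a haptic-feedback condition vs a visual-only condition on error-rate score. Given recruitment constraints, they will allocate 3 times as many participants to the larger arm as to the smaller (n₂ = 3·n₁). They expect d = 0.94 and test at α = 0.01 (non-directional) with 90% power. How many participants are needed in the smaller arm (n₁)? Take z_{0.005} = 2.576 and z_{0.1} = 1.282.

n₁ = 23

With allocation ratio k = n₂/n₁ = 3, Var(x̄₁−x̄₂) = σ²(1/n₁ + 1/(k·n₁)) = σ²·(k+1)/(k·n₁).
So n₁ = (1 + 1/k)·((z_{α/2} + z_β)/d)² = 1.333 × (3.858/0.94)².
n₁ = 1.333 × 16.84 = 22.5.
Round up: n₁ = 23, giving n₂ = 3 × 23 = 69.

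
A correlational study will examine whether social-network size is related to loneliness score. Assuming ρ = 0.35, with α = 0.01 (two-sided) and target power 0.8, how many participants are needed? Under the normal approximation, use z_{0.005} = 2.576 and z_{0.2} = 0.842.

Fisher's z: C = ½·ln((1+r)/(1−r)) = ½·ln(2.0769) = 0.3654.
n = ((z_{α/2} + z_β)/C)² + 3.
(2.576 + 0.842) / 0.3654 = 3.418 / 0.3654 = 9.354.
n = 9.354² + 3 = 87.50 + 3 = 90.5.
Round up.

n = 91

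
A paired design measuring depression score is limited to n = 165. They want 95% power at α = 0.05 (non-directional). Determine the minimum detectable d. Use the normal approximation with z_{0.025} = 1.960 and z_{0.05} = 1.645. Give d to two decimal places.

d_min ≈ 0.28

For a single sample (or paired design) of n = 165: d_min = (z_{α/2} + z_β)/√n.
z-sum = 1.960 + 1.645 = 3.605.
d_min = 3.605 / √165 = 3.605 / 12.845 = 0.281.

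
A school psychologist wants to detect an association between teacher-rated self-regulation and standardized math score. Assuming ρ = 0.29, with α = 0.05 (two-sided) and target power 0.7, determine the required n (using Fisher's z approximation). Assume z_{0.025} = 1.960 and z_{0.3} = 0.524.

Fisher's z: C = ½·ln((1+r)/(1−r)) = ½·ln(1.8169) = 0.2986.
n = ((z_{α/2} + z_β)/C)² + 3.
(1.960 + 0.524) / 0.2986 = 2.484 / 0.2986 = 8.319.
n = 8.319² + 3 = 69.20 + 3 = 72.2.
Round up.

n = 73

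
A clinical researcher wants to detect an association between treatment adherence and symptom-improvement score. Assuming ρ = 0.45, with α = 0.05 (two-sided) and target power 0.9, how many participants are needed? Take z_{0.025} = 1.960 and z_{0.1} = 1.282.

Fisher's z: C = ½·ln((1+r)/(1−r)) = ½·ln(2.6364) = 0.4847.
n = ((z_{α/2} + z_β)/C)² + 3.
(1.960 + 1.282) / 0.4847 = 3.242 / 0.4847 = 6.689.
n = 6.689² + 3 = 44.74 + 3 = 47.7.
Round up.

n = 48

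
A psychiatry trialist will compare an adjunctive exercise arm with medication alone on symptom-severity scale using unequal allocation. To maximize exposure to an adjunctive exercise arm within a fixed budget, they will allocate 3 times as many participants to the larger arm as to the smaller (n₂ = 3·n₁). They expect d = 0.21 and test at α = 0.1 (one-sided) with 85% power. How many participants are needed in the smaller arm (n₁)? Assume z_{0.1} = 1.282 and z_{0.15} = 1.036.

With allocation ratio k = n₂/n₁ = 3, Var(x̄₁−x̄₂) = σ²(1/n₁ + 1/(k·n₁)) = σ²·(k+1)/(k·n₁).
So n₁ = (1 + 1/k)·((z_{α} + z_β)/d)² = 1.333 × (2.318/0.21)².
n₁ = 1.333 × 121.84 = 162.5.
Round up: n₁ = 163, giving n₂ = 3 × 163 = 489.

n₁ = 163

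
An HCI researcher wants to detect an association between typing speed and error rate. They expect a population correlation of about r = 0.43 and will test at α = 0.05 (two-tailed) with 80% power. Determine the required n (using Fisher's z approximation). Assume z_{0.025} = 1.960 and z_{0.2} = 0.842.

Fisher's z: C = ½·ln((1+r)/(1−r)) = ½·ln(2.5088) = 0.4599.
n = ((z_{α/2} + z_β)/C)² + 3.
(1.960 + 0.842) / 0.4599 = 2.802 / 0.4599 = 6.093.
n = 6.093² + 3 = 37.12 + 3 = 40.1.
Round up.

n = 41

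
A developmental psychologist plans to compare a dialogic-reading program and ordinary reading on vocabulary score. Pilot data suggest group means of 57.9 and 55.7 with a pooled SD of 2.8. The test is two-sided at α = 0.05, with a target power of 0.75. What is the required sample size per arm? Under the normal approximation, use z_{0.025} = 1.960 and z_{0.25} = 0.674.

Cohen's d = |M₁ − M₂| / SD_pooled = |57.9 − 55.7| / 2.8 = 2.2 / 2.8 = 0.786.
For two independent groups with equal n: n = 2·((z_{α/2} + z_β) / d)².
z_{α/2} + z_β = 1.960 + 0.674 = 2.634.
n = 2 × (2.634 / 0.786)² = 2 × 3.351² = 2 × 11.23 = 22.5.
Round up to the next whole participant.

n = 23 per group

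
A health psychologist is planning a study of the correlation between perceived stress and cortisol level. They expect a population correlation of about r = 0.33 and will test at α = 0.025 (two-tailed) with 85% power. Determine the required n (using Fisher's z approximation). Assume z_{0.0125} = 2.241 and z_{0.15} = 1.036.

Fisher's z: C = ½·ln((1+r)/(1−r)) = ½·ln(1.9851) = 0.3428.
n = ((z_{α/2} + z_β)/C)² + 3.
(2.241 + 1.036) / 0.3428 = 3.277 / 0.3428 = 9.560.
n = 9.560² + 3 = 91.38 + 3 = 94.4.
Round up.

n = 95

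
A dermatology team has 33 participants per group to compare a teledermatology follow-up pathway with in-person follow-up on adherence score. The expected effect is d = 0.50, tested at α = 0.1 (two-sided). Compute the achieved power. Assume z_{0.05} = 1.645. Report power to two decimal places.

power ≈ 0.65

For two equal groups, power = Φ(d·√(n/2) − z_{α/2}).
d·√(n/2) = 0.50 × √(33/2) = 0.50 × 4.062 = 2.031.
z_β = 2.031 − 1.645 = 0.386.
Power = Φ(0.386) = 0.650.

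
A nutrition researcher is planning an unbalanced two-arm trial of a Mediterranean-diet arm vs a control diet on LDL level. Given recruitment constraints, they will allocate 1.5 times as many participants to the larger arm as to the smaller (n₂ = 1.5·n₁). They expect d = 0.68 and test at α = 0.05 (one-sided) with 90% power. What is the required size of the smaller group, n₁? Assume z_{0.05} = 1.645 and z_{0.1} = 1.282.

With allocation ratio k = n₂/n₁ = 1.5, Var(x̄₁−x̄₂) = σ²(1/n₁ + 1/(k·n₁)) = σ²·(k+1)/(k·n₁).
So n₁ = (1 + 1/k)·((z_{α} + z_β)/d)² = 1.667 × (2.927/0.68)².
n₁ = 1.667 × 18.53 = 30.9.
Round up: n₁ = 31, giving n₂ = ⌈1.5 × 31⌉ = ⌈46.5⌉ = 47.

n₁ = 31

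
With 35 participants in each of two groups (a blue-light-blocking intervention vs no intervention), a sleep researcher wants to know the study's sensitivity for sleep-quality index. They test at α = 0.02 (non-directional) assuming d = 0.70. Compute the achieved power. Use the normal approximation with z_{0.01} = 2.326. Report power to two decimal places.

For two equal groups, power = Φ(d·√(n/2) − z_{α/2}).
d·√(n/2) = 0.70 × √(35/2) = 0.70 × 4.183 = 2.928.
z_β = 2.928 − 2.326 = 0.602.
Power = Φ(0.602) = 0.727.

power ≈ 0.73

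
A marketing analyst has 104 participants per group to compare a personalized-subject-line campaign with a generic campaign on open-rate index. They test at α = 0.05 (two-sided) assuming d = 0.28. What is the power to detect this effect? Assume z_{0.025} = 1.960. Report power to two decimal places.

For two equal groups, power = Φ(d·√(n/2) − z_{α/2}).
d·√(n/2) = 0.28 × √(104/2) = 0.28 × 7.211 = 2.019.
z_β = 2.019 − 1.960 = 0.059.
Power = Φ(0.059) = 0.524.

power ≈ 0.52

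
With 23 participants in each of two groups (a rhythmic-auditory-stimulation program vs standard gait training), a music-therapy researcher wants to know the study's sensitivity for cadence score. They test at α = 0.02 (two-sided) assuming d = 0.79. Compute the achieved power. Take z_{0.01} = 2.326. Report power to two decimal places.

power ≈ 0.64

For two equal groups, power = Φ(d·√(n/2) − z_{α/2}).
d·√(n/2) = 0.79 × √(23/2) = 0.79 × 3.391 = 2.679.
z_β = 2.679 − 2.326 = 0.353.
Power = Φ(0.353) = 0.638.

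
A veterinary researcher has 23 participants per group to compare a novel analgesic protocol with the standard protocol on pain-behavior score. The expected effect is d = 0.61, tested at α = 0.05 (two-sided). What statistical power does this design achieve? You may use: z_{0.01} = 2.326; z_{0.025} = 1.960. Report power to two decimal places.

For two equal groups, power = Φ(d·√(n/2) − z_{α/2}).
d·√(n/2) = 0.61 × √(23/2) = 0.61 × 3.391 = 2.069.
z_β = 2.069 − 1.960 = 0.109.
Power = Φ(0.109) = 0.543.

power ≈ 0.54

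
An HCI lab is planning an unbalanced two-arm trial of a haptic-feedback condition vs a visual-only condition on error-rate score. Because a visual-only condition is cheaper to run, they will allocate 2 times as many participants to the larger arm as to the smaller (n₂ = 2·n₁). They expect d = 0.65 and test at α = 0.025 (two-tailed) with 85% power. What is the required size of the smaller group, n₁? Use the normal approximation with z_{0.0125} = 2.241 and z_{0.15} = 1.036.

With allocation ratio k = n₂/n₁ = 2, Var(x̄₁−x̄₂) = σ²(1/n₁ + 1/(k·n₁)) = σ²·(k+1)/(k·n₁).
So n₁ = (1 + 1/k)·((z_{α/2} + z_β)/d)² = 1.500 × (3.277/0.65)².
n₁ = 1.500 × 25.42 = 38.1.
Round up: n₁ = 39, giving n₂ = 2 × 39 = 78.

n₁ = 39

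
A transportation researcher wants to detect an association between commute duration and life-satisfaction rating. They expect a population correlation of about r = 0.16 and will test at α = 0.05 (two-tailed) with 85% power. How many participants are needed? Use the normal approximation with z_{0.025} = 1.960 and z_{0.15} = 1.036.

n = 348

Fisher's z: C = ½·ln((1+r)/(1−r)) = ½·ln(1.3810) = 0.1614.
n = ((z_{α/2} + z_β)/C)² + 3.
(1.960 + 1.036) / 0.1614 = 2.996 / 0.1614 = 18.563.
n = 18.563² + 3 = 344.57 + 3 = 347.6.
Round up.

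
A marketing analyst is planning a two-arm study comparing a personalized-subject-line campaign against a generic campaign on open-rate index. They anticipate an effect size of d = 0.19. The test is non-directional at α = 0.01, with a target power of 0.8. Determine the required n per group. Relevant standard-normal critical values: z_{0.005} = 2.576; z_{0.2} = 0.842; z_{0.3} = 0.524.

n = 648 per group

For two independent groups with equal n: n = 2·((z_{α/2} + z_β) / d)².
z_{α/2} + z_β = 2.576 + 0.842 = 3.418.
n = 2 × (3.418 / 0.19)² = 2 × 17.989² = 2 × 323.62 = 647.2.
Round up to the next whole participant.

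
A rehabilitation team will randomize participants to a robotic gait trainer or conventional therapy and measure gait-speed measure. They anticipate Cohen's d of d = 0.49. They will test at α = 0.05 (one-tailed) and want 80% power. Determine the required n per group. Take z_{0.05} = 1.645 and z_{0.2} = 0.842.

For two independent groups with equal n: n = 2·((z_{α} + z_β) / d)².
z_{α} + z_β = 1.645 + 0.842 = 2.487.
n = 2 × (2.487 / 0.49)² = 2 × 5.076² = 2 × 25.76 = 51.5.
Round up to the next whole participant.

n = 52 per group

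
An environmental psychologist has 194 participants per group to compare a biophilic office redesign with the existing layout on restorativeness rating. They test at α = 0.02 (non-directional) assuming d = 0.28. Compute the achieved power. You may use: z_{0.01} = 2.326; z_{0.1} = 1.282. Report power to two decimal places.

For two equal groups, power = Φ(d·√(n/2) − z_{α/2}).
d·√(n/2) = 0.28 × √(194/2) = 0.28 × 9.849 = 2.758.
z_β = 2.758 − 2.326 = 0.432.
Power = Φ(0.432) = 0.667.

power ≈ 0.67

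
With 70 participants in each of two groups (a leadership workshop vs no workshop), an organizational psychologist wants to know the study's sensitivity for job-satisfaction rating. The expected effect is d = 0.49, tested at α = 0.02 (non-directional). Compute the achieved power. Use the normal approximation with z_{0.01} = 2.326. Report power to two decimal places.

power ≈ 0.72

For two equal groups, power = Φ(d·√(n/2) − z_{α/2}).
d·√(n/2) = 0.49 × √(70/2) = 0.49 × 5.916 = 2.899.
z_β = 2.899 − 2.326 = 0.573.
Power = Φ(0.573) = 0.717.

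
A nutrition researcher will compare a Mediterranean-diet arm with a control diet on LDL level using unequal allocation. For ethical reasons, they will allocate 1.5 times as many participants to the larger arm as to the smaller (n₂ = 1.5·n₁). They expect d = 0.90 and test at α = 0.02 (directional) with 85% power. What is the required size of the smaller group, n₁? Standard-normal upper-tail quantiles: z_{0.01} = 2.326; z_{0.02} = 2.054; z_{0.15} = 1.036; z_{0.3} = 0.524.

n₁ = 20

With allocation ratio k = n₂/n₁ = 1.5, Var(x̄₁−x̄₂) = σ²(1/n₁ + 1/(k·n₁)) = σ²·(k+1)/(k·n₁).
So n₁ = (1 + 1/k)·((z_{α} + z_β)/d)² = 1.667 × (3.090/0.90)².
n₁ = 1.667 × 11.79 = 19.6.
Round up: n₁ = 20, giving n₂ = 1.5 × 20 = 30.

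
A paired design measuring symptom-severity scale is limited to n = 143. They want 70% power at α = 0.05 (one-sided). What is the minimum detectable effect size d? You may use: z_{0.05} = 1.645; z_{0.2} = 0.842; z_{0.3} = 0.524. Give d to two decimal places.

For a single sample (or paired design) of n = 143: d_min = (z_{α} + z_β)/√n.
z-sum = 1.645 + 0.524 = 2.169.
d_min = 2.169 / √143 = 2.169 / 11.958 = 0.181.

d_min ≈ 0.18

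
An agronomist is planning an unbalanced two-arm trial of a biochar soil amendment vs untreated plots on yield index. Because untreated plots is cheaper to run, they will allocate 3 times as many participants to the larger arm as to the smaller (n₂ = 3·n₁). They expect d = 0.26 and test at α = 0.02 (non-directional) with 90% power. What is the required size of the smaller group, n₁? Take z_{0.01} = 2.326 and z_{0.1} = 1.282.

n₁ = 257

With allocation ratio k = n₂/n₁ = 3, Var(x̄₁−x̄₂) = σ²(1/n₁ + 1/(k·n₁)) = σ²·(k+1)/(k·n₁).
So n₁ = (1 + 1/k)·((z_{α/2} + z_β)/d)² = 1.333 × (3.608/0.26)².
n₁ = 1.333 × 192.57 = 256.8.
Round up: n₁ = 257, giving n₂ = 3 × 257 = 771.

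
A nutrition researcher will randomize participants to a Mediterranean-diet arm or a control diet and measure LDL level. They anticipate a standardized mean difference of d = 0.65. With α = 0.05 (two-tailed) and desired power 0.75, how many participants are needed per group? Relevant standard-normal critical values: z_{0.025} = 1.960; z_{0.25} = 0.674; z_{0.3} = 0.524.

For two independent groups with equal n: n = 2·((z_{α/2} + z_β) / d)².
z_{α/2} + z_β = 1.960 + 0.674 = 2.634.
n = 2 × (2.634 / 0.65)² = 2 × 4.052² = 2 × 16.42 = 32.8.
Round up to the next whole participant.

n = 33 per group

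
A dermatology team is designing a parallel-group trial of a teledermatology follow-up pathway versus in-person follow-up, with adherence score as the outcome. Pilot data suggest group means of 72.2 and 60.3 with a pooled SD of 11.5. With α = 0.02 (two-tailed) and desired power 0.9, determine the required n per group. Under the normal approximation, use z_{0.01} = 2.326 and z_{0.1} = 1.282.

n = 25 per group

Cohen's d = |M₁ − M₂| / SD_pooled = |72.2 − 60.3| / 11.5 = 11.9 / 11.5 = 1.035.
For two independent groups with equal n: n = 2·((z_{α/2} + z_β) / d)².
z_{α/2} + z_β = 2.326 + 1.282 = 3.608.
n = 2 × (3.608 / 1.035)² = 2 × 3.486² = 2 × 12.15 = 24.3.
Round up to the next whole participant.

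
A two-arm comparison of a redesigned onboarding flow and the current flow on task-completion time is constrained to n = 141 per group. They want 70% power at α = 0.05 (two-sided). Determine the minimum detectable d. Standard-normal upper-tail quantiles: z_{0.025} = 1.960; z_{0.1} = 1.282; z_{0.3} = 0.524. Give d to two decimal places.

d_min ≈ 0.30

For two independent groups of n = 141 each: d_min = (z_{α/2} + z_β)·√(2/n).
z-sum = 1.960 + 0.524 = 2.484.
d_min = 2.484 × √(2/141) = 2.484 × 0.1191 = 0.296.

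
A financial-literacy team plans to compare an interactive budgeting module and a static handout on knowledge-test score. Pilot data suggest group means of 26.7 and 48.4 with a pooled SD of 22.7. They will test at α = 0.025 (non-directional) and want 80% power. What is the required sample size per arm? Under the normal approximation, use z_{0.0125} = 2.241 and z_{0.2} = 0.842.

n = 21 per group

Cohen's d = |M₁ − M₂| / SD_pooled = |26.7 − 48.4| / 22.7 = 21.7 / 22.7 = 0.956.
For two independent groups with equal n: n = 2·((z_{α/2} + z_β) / d)².
z_{α/2} + z_β = 2.241 + 0.842 = 3.083.
n = 2 × (3.083 / 0.956)² = 2 × 3.225² = 2 × 10.40 = 20.8.
Round up to the next whole participant.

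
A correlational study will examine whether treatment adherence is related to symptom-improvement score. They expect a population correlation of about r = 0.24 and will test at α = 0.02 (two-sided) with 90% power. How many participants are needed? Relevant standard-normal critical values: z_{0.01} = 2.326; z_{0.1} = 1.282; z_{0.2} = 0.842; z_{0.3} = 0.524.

Fisher's z: C = ½·ln((1+r)/(1−r)) = ½·ln(1.6316) = 0.2448.
n = ((z_{α/2} + z_β)/C)² + 3.
(2.326 + 1.282) / 0.2448 = 3.608 / 0.2448 = 14.739.
n = 14.739² + 3 = 217.23 + 3 = 220.2.
Round up.

n = 221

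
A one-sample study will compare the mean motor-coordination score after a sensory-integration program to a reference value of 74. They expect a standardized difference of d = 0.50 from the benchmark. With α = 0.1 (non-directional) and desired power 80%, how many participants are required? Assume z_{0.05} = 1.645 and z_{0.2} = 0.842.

For a one-sample test: n = ((z_{α/2} + z_β) / d)².
z_{α/2} + z_β = 1.645 + 0.842 = 2.487.
n = (2.487 / 0.50)² = 4.974² = 24.74.
Round up.

n = 25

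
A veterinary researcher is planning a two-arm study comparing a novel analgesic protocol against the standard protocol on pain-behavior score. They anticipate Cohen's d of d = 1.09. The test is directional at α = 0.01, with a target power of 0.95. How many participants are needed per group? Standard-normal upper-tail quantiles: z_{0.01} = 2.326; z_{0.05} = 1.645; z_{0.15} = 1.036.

For two independent groups with equal n: n = 2·((z_{α} + z_β) / d)².
z_{α} + z_β = 2.326 + 1.645 = 3.971.
n = 2 × (3.971 / 1.09)² = 2 × 3.643² = 2 × 13.27 = 26.5.
Round up to the next whole participant.

n = 27 per group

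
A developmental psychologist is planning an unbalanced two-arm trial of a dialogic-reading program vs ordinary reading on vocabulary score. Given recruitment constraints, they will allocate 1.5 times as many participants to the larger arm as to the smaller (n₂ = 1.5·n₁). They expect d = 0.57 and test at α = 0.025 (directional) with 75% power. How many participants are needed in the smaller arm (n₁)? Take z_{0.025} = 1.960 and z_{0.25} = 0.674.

n₁ = 36

With allocation ratio k = n₂/n₁ = 1.5, Var(x̄₁−x̄₂) = σ²(1/n₁ + 1/(k·n₁)) = σ²·(k+1)/(k·n₁).
So n₁ = (1 + 1/k)·((z_{α} + z_β)/d)² = 1.667 × (2.634/0.57)².
n₁ = 1.667 × 21.35 = 35.6.
Round up: n₁ = 36, giving n₂ = 1.5 × 36 = 54.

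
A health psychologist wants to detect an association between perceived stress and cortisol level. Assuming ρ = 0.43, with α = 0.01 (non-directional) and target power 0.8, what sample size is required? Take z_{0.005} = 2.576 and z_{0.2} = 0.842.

Fisher's z: C = ½·ln((1+r)/(1−r)) = ½·ln(2.5088) = 0.4599.
n = ((z_{α/2} + z_β)/C)² + 3.
(2.576 + 0.842) / 0.4599 = 3.418 / 0.4599 = 7.432.
n = 7.432² + 3 = 55.24 + 3 = 58.2.
Round up.

n = 59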